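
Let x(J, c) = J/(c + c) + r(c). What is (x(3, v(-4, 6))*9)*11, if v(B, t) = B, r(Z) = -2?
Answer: -1881/8 ≈ -235.13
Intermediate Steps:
x(J, c) = -2 + J/(2*c) (x(J, c) = J/(c + c) - 2 = J/((2*c)) - 2 = (1/(2*c))*J - 2 = J/(2*c) - 2 = -2 + J/(2*c))
(x(3, v(-4, 6))*9)*11 = ((-2 + (½)*3/(-4))*9)*11 = ((-2 + (½)*3*(-¼))*9)*11 = ((-2 - 3/8)*9)*11 = -19/8*9*11 = -171/8*11 = -1881/8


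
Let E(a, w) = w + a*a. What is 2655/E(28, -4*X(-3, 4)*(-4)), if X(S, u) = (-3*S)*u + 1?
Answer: 2655/1376 ≈ 1.9295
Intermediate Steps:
X(S, u) = 1 - 3*S*u (X(S, u) = -3*S*u + 1 = 1 - 3*S*u)
E(a, w) = w + a²
2655/E(28, -4*X(-3, 4)*(-4)) = 2655/(-4*(1 - 3*(-3)*4)*(-4) + 28²) = 2655/(-4*(1 + 36)*(-4) + 784) = 2655/(-4*37*(-4) + 784) = 2655/(-148*(-4) + 784) = 2655/(592 + 784) = 2655/1376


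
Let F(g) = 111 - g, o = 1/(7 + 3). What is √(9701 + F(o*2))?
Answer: 3*√27255/5 ≈ 99.055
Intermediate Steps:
o = ⅒ (o = 1/10 = ⅒ ≈ 0.10000)
√(9701 + F(o*2)) = √(9701 + (111 - 2/10)) = √(9701 + (111 - 1*⅕)) = √(9701 + (111 - ⅕)) = √(9701 + 554/5) = √(49059/5) = 3*√27255/5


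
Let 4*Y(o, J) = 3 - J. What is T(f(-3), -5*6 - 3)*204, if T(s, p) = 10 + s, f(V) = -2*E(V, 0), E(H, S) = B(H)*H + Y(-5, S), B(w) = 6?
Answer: 9078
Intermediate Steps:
Y(o, J) = ¾ - J/4 (Y(o, J) = (3 - J)/4 = ¾ - J/4)
E(H, S) = ¾ + 6*H - S/4 (E(H, S) = 6*H + (¾ - S/4) = ¾ + 6*H - S/4)
f(V) = -3/2 - 12*V (f(V) = -2*(¾ + 6*V - ¼*0) = -2*(¾ + 6*V + 0) = -2*(¾ + 6*V) = -3/2 - 12*V)
T(f(-3), -5*6 - 3)*204 = (10 + (-3/2 - 12*(-3)))*204 = (10 + (-3/2 + 36))*204 = (10 + 69/2)*204 = (89/2)*204 = 9078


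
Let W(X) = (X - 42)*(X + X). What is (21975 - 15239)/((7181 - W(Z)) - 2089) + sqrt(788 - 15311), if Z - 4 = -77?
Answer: -3368/5849 + I*sqrt(14523) ≈ -0.57582 + 120.51*I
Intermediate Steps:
Z = -73 (Z = 4 - 77 = -73)
W(X) = 2*X*(-42 + X) (W(X) = (-42 + X)*(2*X) = 2*X*(-42 + X))
(21975 - 15239)/((7181 - W(Z)) - 2089) + sqrt(788 - 15311) = (21975 - 15239)/((7181 - 2*(-73)*(-42 - 73)) - 2089) + sqrt(788 - 15311) = 6736/((7181 - 2*(-73)*(-115)) - 2089) + sqrt(-14523) = 6736/((7181 - 1*16790) - 2089) + I*sqrt(14523) = 6736/((7181 - 16790) - 2089) + I*sqrt(14523) = 6736/(-9609 - 2089) + I*sqrt(14523) = 6736/(-11698) + I*sqrt(14523) = 6736*(-1/11698) + I*sqrt(14523) = -3368/5849 + I*sqrt(14523)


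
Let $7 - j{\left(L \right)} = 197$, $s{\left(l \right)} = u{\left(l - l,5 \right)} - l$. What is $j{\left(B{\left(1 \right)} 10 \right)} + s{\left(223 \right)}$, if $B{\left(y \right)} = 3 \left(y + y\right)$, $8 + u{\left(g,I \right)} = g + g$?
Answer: $-421$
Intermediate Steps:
$u{\left(g,I \right)} = -8 + 2 g$ ($u{\left(g,I \right)} = -8 + \left(g + g\right) = -8 + 2 g$)
$B{\left(y \right)} = 6 y$ ($B{\left(y \right)} = 3 \cdot 2 y = 6 y$)
$s{\left(l \right)} = -8 - l$ ($s{\left(l \right)} = \left(-8 + 2 \left(l - l\right)\right) - l = \left(-8 + 2 \cdot 0\right) - l = \left(-8 + 0\right) - l = -8 - l$)
$j{\left(L \right)} = -190$ ($j{\left(L \right)} = 7 - 197 = -190$)
$j{\left(B{\left(1 \right)} 10 \right)} + s{\left(223 \right)} = -190 - 231 = -421$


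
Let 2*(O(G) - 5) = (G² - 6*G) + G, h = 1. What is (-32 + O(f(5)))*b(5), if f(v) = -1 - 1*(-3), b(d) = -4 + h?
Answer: 90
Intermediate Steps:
b(d) = -3 (b(d) = -4 + 1 = -3)
f(v) = 2 (f(v) = -1 + 3 = 2)
O(G) = 5 + G²/2 - 5*G/2 (O(G) = 5 + ((G² - 6*G) + G)/2 = 5 + (G² - 5*G)/2 = 5 + (G²/2 - 5*G/2) = 5 + G²/2 - 5*G/2)
(-32 + O(f(5)))*b(5) = (-32 + (5 + (½)*2² - 5/2*2))*(-3) = (-32 + (5 + (½)*4 - 5))*(-3) = (-32 + (5 + 2 - 5))*(-3) = (-32 + 2)*(-3) = -30*(-3) = 90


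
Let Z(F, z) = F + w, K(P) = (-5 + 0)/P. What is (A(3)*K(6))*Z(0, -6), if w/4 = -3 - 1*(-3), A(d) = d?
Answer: 0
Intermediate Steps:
K(P) = -5/P
w = 0 (w = 4*(-3 - 1*(-3)) = 4*(-3 + 3) = 4*0 = 0)
Z(F, z) = F (Z(F, z) = F + 0 = F)
(A(3)*K(6))*Z(0, -6) = (3*(-5/6))*0 = (3*(-5*⅙))*0 = (3*(-⅚))*0 = -5/2*0 = 0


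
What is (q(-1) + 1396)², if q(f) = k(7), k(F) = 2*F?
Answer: 1988100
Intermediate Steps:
q(f) = 14 (q(f) = 2*7 = 14)
(q(-1) + 1396)² = (14 + 1396)² = 1410² = 1988100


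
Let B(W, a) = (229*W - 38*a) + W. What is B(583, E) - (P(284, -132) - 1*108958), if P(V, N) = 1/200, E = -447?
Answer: 52006799/200 ≈ 2.6003e+5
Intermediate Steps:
B(W, a) = -38*a + 230*W (B(W, a) = (-38*a + 229*W) + W = -38*a + 230*W)
P(V, N) = 1/200
B(583, E) - (P(284, -132) - 1*108958) = (-38*(-447) + 230*583) - (1/200 - 1*108958) = (16986 + 134090) - (1/200 - 108958) = 151076 - 1*(-21791599/200) = 151076 + 21791599/200 = 52006799/200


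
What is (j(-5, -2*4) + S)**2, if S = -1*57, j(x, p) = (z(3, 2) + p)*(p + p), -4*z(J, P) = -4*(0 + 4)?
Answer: 49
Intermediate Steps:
z(J, P) = 4 (z(J, P) = -(-1)*(0 + 4) = -(-1)*4 = -1/4*(-16) = 4)
j(x, p) = 2*p*(4 + p) (j(x, p) = (4 + p)*(p + p) = (4 + p)*(2*p) = 2*p*(4 + p))
S = -57
(j(-5, -2*4) + S)**2 = (2*(-2*4)*(4 - 2*4) - 57)**2 = (2*(-8)*(4 - 8) - 57)**2 = (2*(-8)*(-4) - 57)**2 = (64 - 57)**2 = 7**2 = 49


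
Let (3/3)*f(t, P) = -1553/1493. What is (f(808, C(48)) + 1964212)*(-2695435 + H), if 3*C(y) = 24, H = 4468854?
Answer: 5200669970956497/1493 ≈ 3.4834e+12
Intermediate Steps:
C(y) = 8 (C(y) = (1/3)*24 = 8)
f(t, P) = -1553/1493
(f(808, C(48)) + 1964212)*(-2695435 + H) = (-1553/1493 + 1964212)*(-2695435 + 4468854) = (2932566963/1493)*1773419 = 5200669970956497/1493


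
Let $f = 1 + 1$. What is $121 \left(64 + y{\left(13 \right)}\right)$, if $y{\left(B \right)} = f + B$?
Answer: $9559$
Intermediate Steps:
$f = 2$
$y{\left(B \right)} = 2 + B$
$121 \left(64 + y{\left(13 \right)}\right) = 121 \left(64 + \left(2 + 13\right)\right) = 121 \left(64 + 15\right) = 121 \cdot 79 = 9559$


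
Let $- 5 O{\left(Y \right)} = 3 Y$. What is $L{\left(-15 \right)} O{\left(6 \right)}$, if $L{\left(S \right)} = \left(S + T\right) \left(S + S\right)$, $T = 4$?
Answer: $-1188$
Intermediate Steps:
$O{\left(Y \right)} = - \frac{3 Y}{5}$
$L{\left(S \right)} = 2 S \left(4 + S\right)$ ($L{\left(S \right)} = \left(S + 4\right) \left(S + S\right) = \left(4 + S\right) 2 S = 2 S \left(4 + S\right)$)
$L{\left(-15 \right)} O{\left(6 \right)} = 2 \left(-15\right) \left(4 - 15\right) \left(\left(- \frac{3}{5}\right) 6\right) = 2 \left(-15\right) \left(-11\right) \left(- \frac{18}{5}\right) = 330 \left(- \frac{18}{5}\right) = -1188$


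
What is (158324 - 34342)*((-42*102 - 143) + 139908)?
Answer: 16797205342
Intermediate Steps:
(158324 - 34342)*((-42*102 - 143) + 139908) = 123982*((-4284 - 143) + 139908) = 123982*(-4427 + 139908) = 123982*135481 = 16797205342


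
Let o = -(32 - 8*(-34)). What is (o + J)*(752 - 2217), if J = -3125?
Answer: 5023485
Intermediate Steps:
o = -304 (o = -(32 + 272) = -1*304 = -304)
(o + J)*(752 - 2217) = (-304 - 3125)*(752 - 2217) = -3429*(-1465) = 5023485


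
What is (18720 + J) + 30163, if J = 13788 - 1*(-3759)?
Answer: 66430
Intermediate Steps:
J = 17547 (J = 13788 + 3759 = 17547)
(18720 + J) + 30163 = (18720 + 17547) + 30163 = 36267 + 30163 = 66430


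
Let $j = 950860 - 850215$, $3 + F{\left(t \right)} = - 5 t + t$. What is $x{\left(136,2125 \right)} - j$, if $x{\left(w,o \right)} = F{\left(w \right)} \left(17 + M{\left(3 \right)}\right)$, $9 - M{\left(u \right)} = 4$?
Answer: $-112679$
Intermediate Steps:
$M{\left(u \right)} = 5$ ($M{\left(u \right)} = 9 - 4 = 5$)
$F{\left(t \right)} = -3 - 4 t$ ($F{\left(t \right)} = -3 + \left(- 5 t + t\right) = -3 - 4 t$)
$j = 100645$ ($j = 950860 - 850215 = 100645$)
$x{\left(w,o \right)} = -66 - 88 w$ ($x{\left(w,o \right)} = \left(-3 - 4 w\right) \left(17 + 5\right) = \left(-3 - 4 w\right) 22 = -66 - 88 w$)
$x{\left(136,2125 \right)} - j = \left(-66 - 11968\right) - 100645 = -12034 - 100645 = -112679$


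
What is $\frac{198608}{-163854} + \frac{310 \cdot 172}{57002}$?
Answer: $- \frac{646089484}{2335001427} \approx -0.2767$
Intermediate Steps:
$\frac{198608}{-163854} + \frac{310 \cdot 172}{57002} = 198608 \left(- \frac{1}{163854}\right) + 53320 \cdot \frac{1}{57002} = - \frac{99304}{81927} + \frac{26660}{28501} = - \frac{646089484}{2335001427}$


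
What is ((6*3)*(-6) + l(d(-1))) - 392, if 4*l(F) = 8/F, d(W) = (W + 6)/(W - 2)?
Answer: -2506/5 ≈ -501.20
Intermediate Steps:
d(W) = (6 + W)/(-2 + W)
l(F) = 2/F (l(F) = (8/F)/4 = 2/F)
((6*3)*(-6) + l(d(-1))) - 392 = ((6*3)*(-6) + 2/(((6 - 1)/(-2 - 1)))) - 392 = (18*(-6) + 2/((5/(-3)))) - 392 = (-108 + 2/((-⅓*5))) - 392 = (-108 + 2/(-5/3)) - 392 = (-108 + 2*(-⅗)) - 392 = (-108 - 6/5) - 392 = -546/5 - 392 = -2506/5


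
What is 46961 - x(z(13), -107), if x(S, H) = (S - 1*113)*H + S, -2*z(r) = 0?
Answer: 34870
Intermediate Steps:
z(r) = 0 (z(r) = -1/2*0 = 0)
x(S, H) = S + H*(-113 + S) (x(S, H) = (S - 113)*H + S = (-113 + S)*H + S = H*(-113 + S) + S = S + H*(-113 + S))
46961 - x(z(13), -107) = 46961 - (0 - 113*(-107) - 107*0) = 46961 - (0 + 12091 + 0) = 46961 - 1*12091 = 46961 - 12091 = 34870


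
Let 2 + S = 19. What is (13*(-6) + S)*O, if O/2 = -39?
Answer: 4758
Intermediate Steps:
S = 17 (S = -2 + 19 = 17)
O = -78 (O = 2*(-39) = -78)
(13*(-6) + S)*O = (13*(-6) + 17)*(-78) = (-78 + 17)*(-78) = -61*(-78) = 4758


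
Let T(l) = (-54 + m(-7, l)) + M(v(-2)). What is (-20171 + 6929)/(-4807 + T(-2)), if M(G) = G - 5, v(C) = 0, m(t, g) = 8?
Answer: 6621/2429 ≈ 2.7258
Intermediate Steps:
M(G) = -5 + G
T(l) = -51 (T(l) = (-54 + 8) + (-5 + 0) = -46 - 5 = -51)
(-20171 + 6929)/(-4807 + T(-2)) = (-20171 + 6929)/(-4807 - 51) = -13242/(-4858) = -13242*(-1/4858) = 6621/2429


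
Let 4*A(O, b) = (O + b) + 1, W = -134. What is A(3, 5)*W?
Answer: -603/2 ≈ -301.50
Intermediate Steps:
A(O, b) = ¼ + O/4 + b/4 (A(O, b) = ((O + b) + 1)/4 = (1 + O + b)/4 = ¼ + O/4 + b/4)
A(3, 5)*W = (¼ + (¼)*3 + (¼)*5)*(-134) = (¼ + ¾ + 5/4)*(-134) = (9/4)*(-134) = -603/2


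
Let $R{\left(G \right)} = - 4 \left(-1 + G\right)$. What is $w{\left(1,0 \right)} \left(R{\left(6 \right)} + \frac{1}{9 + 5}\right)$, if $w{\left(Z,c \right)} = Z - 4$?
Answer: $\frac{837}{14} \approx 59.786$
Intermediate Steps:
$R{\left(G \right)} = 4 - 4 G$
$w{\left(Z,c \right)} = -4 + Z$
$w{\left(1,0 \right)} \left(R{\left(6 \right)} + \frac{1}{9 + 5}\right) = \left(-4 + 1\right) \left(\left(4 - 24\right) + \frac{1}{9 + 5}\right) = - 3 \left(\left(4 - 24\right) + \frac{1}{14}\right) = - 3 \left(-20 + \frac{1}{14}\right) = \left(-3\right) \left(- \frac{279}{14}\right) = \frac{837}{14}$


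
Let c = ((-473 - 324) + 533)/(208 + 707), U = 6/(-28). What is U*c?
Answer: 132/2135 ≈ 0.061827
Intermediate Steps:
U = -3/14 (U = 6*(-1/28) = -3/14 ≈ -0.21429)
c = -88/305 (c = (-797 + 533)/915 = -264*1/915 = -88/305 ≈ -0.28852)
U*c = -3/14*(-88/305) = 132/2135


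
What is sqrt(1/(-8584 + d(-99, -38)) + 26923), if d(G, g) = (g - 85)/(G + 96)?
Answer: 2*sqrt(491229308771)/8543 ≈ 164.08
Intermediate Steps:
d(G, g) = (-85 + g)/(96 + G)
sqrt(1/(-8584 + d(-99, -38)) + 26923) = sqrt(1/(-8584 + (-85 - 38)/(96 - 99)) + 26923) = sqrt(1/(-8584 - 123/(-3)) + 26923) = sqrt(1/(-8584 - 1/3*(-123)) + 26923) = sqrt(1/(-8584 + 41) + 26923) = sqrt(1/(-8543) + 26923) = sqrt(-1/8543 + 26923) = sqrt(230003188/8543) = 2*sqrt(491229308771)/8543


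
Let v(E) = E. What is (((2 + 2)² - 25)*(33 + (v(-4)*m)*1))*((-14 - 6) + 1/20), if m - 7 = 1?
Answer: 3591/20 ≈ 179.55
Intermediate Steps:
m = 8 (m = 7 + 1 = 8)
(((2 + 2)² - 25)*(33 + (v(-4)*m)*1))*((-14 - 6) + 1/20) = (((2 + 2)² - 25)*(33 - 4*8*1))*((-14 - 6) + 1/20) = ((4² - 25)*(33 - 32*1))*(-20 + 1/20) = ((16 - 25)*(33 - 32))*(-399/20) = -9*1*(-399/20) = -9*(-399/20) = 3591/20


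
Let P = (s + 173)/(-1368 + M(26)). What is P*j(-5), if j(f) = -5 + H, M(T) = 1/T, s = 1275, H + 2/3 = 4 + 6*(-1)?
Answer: 865904/106701 ≈ 8.1152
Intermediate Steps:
H = -8/3 (H = -⅔ + (4 + 6*(-1)) = -⅔ + (4 - 6) = -⅔ - 2 = -8/3 ≈ -2.6667)
P = -37648/35567 (P = (1275 + 173)/(-1368 + 1/26) = 1448/(-1368 + 1/26) = 1448/(-35567/26) = 1448*(-26/35567) = -37648/35567 ≈ -1.0585)
j(f) = -23/3 (j(f) = -5 - 8/3 = -23/3)
P*j(-5) = -37648/35567*(-23/3) = 865904/106701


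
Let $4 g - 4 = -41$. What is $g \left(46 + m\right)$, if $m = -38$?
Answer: $-74$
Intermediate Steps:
$g = - \frac{37}{4}$ ($g = 1 + \frac{1}{4} \left(-41\right) = 1 - \frac{41}{4} = - \frac{37}{4} \approx -9.25$)
$g \left(46 + m\right) = - \frac{37 \left(46 - 38\right)}{4} = \left(- \frac{37}{4}\right) 8 = -74$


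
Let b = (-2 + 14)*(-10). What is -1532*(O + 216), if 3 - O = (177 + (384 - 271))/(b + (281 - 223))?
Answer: -10622888/31 ≈ -3.4267e+5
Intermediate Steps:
b = -120 (b = 12*(-10) = -120)
O = 238/31 (O = 3 - (177 + (384 - 271))/(-120 + (281 - 223)) = 3 - (177 + 113)/(-120 + 58) = 3 - 290/(-62) = 3 - 290*(-1)/62 = 3 - 1*(-145/31) = 3 + 145/31 = 238/31 ≈ 7.6774)
-1532*(O + 216) = -1532*(238/31 + 216) = -1532*6934/31 = -10622888/31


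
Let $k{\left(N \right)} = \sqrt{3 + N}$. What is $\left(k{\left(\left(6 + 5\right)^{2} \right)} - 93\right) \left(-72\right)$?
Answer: $6696 - 144 \sqrt{31} \approx 5894.2$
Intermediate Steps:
$\left(k{\left(\left(6 + 5\right)^{2} \right)} - 93\right) \left(-72\right) = \left(\sqrt{3 + \left(6 + 5\right)^{2}} - 93\right) \left(-72\right) = \left(\sqrt{3 + 11^{2}} - 93\right) \left(-72\right) = \left(\sqrt{3 + 121} - 93\right) \left(-72\right) = \left(\sqrt{124} - 93\right) \left(-72\right) = \left(2 \sqrt{31} - 93\right) \left(-72\right) = \left(-93 + 2 \sqrt{31}\right) \left(-72\right) = 6696 - 144 \sqrt{31}$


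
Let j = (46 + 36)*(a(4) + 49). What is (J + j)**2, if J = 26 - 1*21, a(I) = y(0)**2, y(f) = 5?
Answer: 36881329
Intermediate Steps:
a(I) = 25 (a(I) = 5**2 = 25)
j = 6068 (j = (46 + 36)*(25 + 49) = 82*74 = 6068)
J = 5 (J = 26 - 21 = 5)
(J + j)**2 = (5 + 6068)**2 = 6073**2 = 36881329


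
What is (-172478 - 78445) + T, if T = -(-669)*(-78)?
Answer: -303105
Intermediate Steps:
T = -52182 (T = -669*78 = -52182)
(-172478 - 78445) + T = (-172478 - 78445) - 52182 = -250923 - 52182 = -303105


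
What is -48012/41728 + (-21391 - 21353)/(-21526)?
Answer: 93764415/112279616 ≈ 0.83510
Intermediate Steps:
-48012/41728 + (-21391 - 21353)/(-21526) = -48012*1/41728 - 42744*(-1/21526) = -12003/10432 + 21372/10763 = 93764415/112279616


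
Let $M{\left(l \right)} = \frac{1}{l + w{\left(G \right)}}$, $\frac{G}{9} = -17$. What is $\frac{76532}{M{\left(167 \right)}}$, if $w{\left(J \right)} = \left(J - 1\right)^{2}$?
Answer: $1827813756$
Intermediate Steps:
$G = -153$ ($G = 9 \left(-17\right) = -153$)
$w{\left(J \right)} = \left(-1 + J\right)^{2}$
$M{\left(l \right)} = \frac{1}{23716 + l}$ ($M{\left(l \right)} = \frac{1}{l + \left(-1 - 153\right)^{2}} = \frac{1}{l + \left(-154\right)^{2}} = \frac{1}{l + 23716} = \frac{1}{23716 + l}$)
$\frac{76532}{M{\left(167 \right)}} = \frac{76532}{\frac{1}{23716 + 167}} = \frac{76532}{\frac{1}{23883}} = 76532 \frac{1}{\frac{1}{23883}} = 76532 \cdot 23883 = 1827813756$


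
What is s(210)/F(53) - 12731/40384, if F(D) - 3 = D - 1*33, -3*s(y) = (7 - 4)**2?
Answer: -413965/928832 ≈ -0.44568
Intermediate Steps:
s(y) = -3 (s(y) = -(7 - 4)**2/3 = -1/3*3**2 = -1/3*9 = -3)
F(D) = -30 + D (F(D) = 3 + (D - 1*33) = 3 + (D - 33) = 3 + (-33 + D) = -30 + D)
s(210)/F(53) - 12731/40384 = -3/(-30 + 53) - 12731/40384 = -3/23 - 12731*1/40384 = -3*1/23 - 12731/40384 = -3/23 - 12731/40384 = -413965/928832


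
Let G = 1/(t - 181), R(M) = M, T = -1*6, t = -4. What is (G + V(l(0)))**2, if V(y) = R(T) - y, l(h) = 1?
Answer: 1679616/34225 ≈ 49.076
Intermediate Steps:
T = -6
V(y) = -6 - y
G = -1/185 (G = 1/(-4 - 181) = 1/(-185) = -1/185 ≈ -0.0054054)
(G + V(l(0)))**2 = (-1/185 + (-6 - 1*1))**2 = (-1/185 + (-6 - 1))**2 = (-1/185 - 7)**2 = (-1296/185)**2 = 1679616/34225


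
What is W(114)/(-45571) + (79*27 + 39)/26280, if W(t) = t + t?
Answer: 7749031/99800490 ≈ 0.077645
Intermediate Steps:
W(t) = 2*t
W(114)/(-45571) + (79*27 + 39)/26280 = (2*114)/(-45571) + (79*27 + 39)/26280 = 228*(-1/45571) + (2133 + 39)*(1/26280) = -228/45571 + 2172*(1/26280) = -228/45571 + 181/2190 = 7749031/99800490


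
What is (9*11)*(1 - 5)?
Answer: -396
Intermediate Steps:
(9*11)*(1 - 5) = 99*(-4) = -396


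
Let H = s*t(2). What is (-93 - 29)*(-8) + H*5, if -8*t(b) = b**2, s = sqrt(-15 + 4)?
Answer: 976 - 5*I*sqrt(11)/2 ≈ 976.0 - 8.2916*I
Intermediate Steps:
s = I*sqrt(11) (s = sqrt(-11) = I*sqrt(11) ≈ 3.3166*I)
t(b) = -b**2/8
H = -I*sqrt(11)/2 (H = (I*sqrt(11))*(-1/8*2**2) = (I*sqrt(11))*(-1/8*4) = (I*sqrt(11))*(-1/2) = -I*sqrt(11)/2 ≈ -1.6583*I)
(-93 - 29)*(-8) + H*5 = (-93 - 29)*(-8) - I*sqrt(11)/2*5 = -122*(-8) - 5*I*sqrt(11)/2 = 976 - 5*I*sqrt(11)/2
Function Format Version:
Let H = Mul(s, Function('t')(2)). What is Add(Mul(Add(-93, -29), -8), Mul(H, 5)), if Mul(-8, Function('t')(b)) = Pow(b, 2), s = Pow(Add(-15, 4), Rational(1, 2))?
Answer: Add(976, Mul(Rational(-5, 2), I, Pow(11, Rational(1, 2)))) ≈ Add(976.00, Mul(-8.2916, I))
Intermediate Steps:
s = Mul(I, Pow(11, Rational(1, 2))) (s = Pow(-11, Rational(1, 2)) = Mul(I, Pow(11, Rational(1, 2))) ≈ Mul(3.3166, I))
Function('t')(b) = Mul(Rational(-1, 8), Pow(b, 2))
H = Mul(Rational(-1, 2), I, Pow(11, Rational(1, 2))) (H = Mul(Mul(I, Pow(11, Rational(1, 2))), Mul(Rational(-1, 8), Pow(2, 2))) = Mul(Mul(I, Pow(11, Rational(1, 2))), Mul(Rational(-1, 8), 4)) = Mul(Mul(I, Pow(11, Rational(1, 2))), Rational(-1, 2)) = Mul(Rational(-1, 2), I, Pow(11, Rational(1, 2))) ≈ Mul(-1.6583, I))
Add(Mul(Add(-93, -29), -8), Mul(H, 5)) = Add(Mul(Add(-93, -29), -8), Mul(Mul(Rational(-1, 2), I, Pow(11, Rational(1, 2))), 5)) = Add(Mul(-122, -8), Mul(Rational(-5, 2), I, Pow(11, Rational(1, 2)))) = Add(976, Mul(Rational(-5, 2), I, Pow(11, Rational(1, 2))))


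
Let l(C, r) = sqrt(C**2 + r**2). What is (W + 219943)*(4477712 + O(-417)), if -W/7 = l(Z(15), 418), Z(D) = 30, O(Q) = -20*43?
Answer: 984652259436 - 62675928*sqrt(43906) ≈ 9.7152e+11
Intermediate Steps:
O(Q) = -860
W = -14*sqrt(43906) (W = -7*sqrt(30**2 + 418**2) = -7*sqrt(900 + 174724) = -14*sqrt(43906) ≈ -2933.5)
(W + 219943)*(4477712 + O(-417)) = (-14*sqrt(43906) + 219943)*(4477712 - 860) = (219943 - 14*sqrt(43906))*4476852 = 984652259436 - 62675928*sqrt(43906)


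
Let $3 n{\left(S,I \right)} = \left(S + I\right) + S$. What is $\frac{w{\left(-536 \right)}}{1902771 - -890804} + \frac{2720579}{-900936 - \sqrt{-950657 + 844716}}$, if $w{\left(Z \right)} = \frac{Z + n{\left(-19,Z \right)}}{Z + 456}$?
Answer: $- \frac{821668042173736973633}{272100613026481473000} + \frac{2720579 i \sqrt{105941}}{811685782037} \approx -3.0197 + 0.001091 i$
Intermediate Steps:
$n{\left(S,I \right)} = \frac{I}{3} + \frac{2 S}{3}$ ($n{\left(S,I \right)} = \frac{\left(S + I\right) + S}{3} = \frac{\left(I + S\right) + S}{3} = \frac{I + 2 S}{3} = \frac{I}{3} + \frac{2 S}{3}$)
$w{\left(Z \right)} = \frac{- \frac{38}{3} + \frac{4 Z}{3}}{456 + Z}$ ($w{\left(Z \right)} = \frac{Z + \left(\frac{Z}{3} + \frac{2}{3} \left(-19\right)\right)}{Z + 456} = \frac{Z + \left(\frac{Z}{3} - \frac{38}{3}\right)}{456 + Z} = \frac{Z + \left(- \frac{38}{3} + \frac{Z}{3}\right)}{456 + Z} = \frac{- \frac{38}{3} + \frac{4 Z}{3}}{456 + Z}$)
$\frac{w{\left(-536 \right)}}{1902771 - -890804} + \frac{2720579}{-900936 - \sqrt{-950657 + 844716}} = \frac{\frac{2}{3} \frac{1}{456 - 536} \left(-19 + 2 \left(-536\right)\right)}{1902771 - -890804} + \frac{2720579}{-900936 - \sqrt{-950657 + 844716}} = \frac{\frac{2}{3} \frac{1}{-80} \left(-19 - 1072\right)}{1902771 + 890804} + \frac{2720579}{-900936 - \sqrt{-105941}} = \frac{\frac{2}{3} \left(- \frac{1}{80}\right) \left(-1091\right)}{2793575} + \frac{2720579}{-900936 - i \sqrt{105941}} = \frac{1091}{120} \cdot \frac{1}{2793575} + \frac{2720579}{-900936 - i \sqrt{105941}} = \frac{1091}{335229000} + \frac{2720579}{-900936 - i \sqrt{105941}}$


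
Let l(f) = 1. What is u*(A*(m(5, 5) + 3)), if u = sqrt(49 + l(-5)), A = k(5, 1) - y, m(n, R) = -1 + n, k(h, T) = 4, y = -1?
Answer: 175*sqrt(2) ≈ 247.49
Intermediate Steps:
A = 5 (A = 4 - 1*(-1) = 4 + 1 = 5)
u = 5*sqrt(2) (u = sqrt(49 + 1) = sqrt(50) = 5*sqrt(2) ≈ 7.0711)
u*(A*(m(5, 5) + 3)) = (5*sqrt(2))*(5*((-1 + 5) + 3)) = (5*sqrt(2))*(5*(4 + 3)) = (5*sqrt(2))*(5*7) = (5*sqrt(2))*35 = 175*sqrt(2)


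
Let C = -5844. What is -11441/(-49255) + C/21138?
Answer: -7667727/173525365 ≈ -0.044188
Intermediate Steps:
-11441/(-49255) + C/21138 = -11441/(-49255) - 5844/21138 = -11441*(-1/49255) - 5844*1/21138 = 11441/49255 - 974/3523 = -7667727/173525365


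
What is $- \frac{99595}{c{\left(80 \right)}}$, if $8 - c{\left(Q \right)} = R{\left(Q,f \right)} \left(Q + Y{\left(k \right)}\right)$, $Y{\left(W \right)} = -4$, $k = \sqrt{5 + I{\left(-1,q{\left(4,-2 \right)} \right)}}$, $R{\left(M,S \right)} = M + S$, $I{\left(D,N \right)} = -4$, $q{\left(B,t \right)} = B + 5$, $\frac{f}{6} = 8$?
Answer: $\frac{19919}{1944} \approx 10.246$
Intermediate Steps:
$f = 48$ ($f = 6 \cdot 8 = 48$)
$q{\left(B,t \right)} = 5 + B$
$k = 1$ ($k = \sqrt{5 - 4} = \sqrt{1} = 1$)
$c{\left(Q \right)} = 8 - \left(-4 + Q\right) \left(48 + Q\right)$ ($c{\left(Q \right)} = 8 - \left(Q + 48\right) \left(Q - 4\right) = 8 - \left(48 + Q\right) \left(-4 + Q\right) = 8 - \left(-4 + Q\right) \left(48 + Q\right)$)
$- \frac{99595}{c{\left(80 \right)}} = - \frac{99595}{200 - 80^{2} - 3520} = - \frac{99595}{200 - 6400 - 3520} = - \frac{99595}{-9720} = \left(-99595\right) \left(- \frac{1}{9720}\right) = \frac{19919}{1944}$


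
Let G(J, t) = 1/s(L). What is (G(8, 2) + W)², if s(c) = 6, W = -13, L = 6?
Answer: 5929/36 ≈ 164.69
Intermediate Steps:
G(J, t) = ⅙ (G(J, t) = 1/6 = ⅙)
(G(8, 2) + W)² = (⅙ - 13)² = (-77/6)² = 5929/36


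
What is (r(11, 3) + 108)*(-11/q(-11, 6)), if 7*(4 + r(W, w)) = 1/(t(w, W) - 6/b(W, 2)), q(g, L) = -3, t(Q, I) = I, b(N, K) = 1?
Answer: 40051/105 ≈ 381.44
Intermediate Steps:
r(W, w) = -4 + 1/(7*(-6 + W)) (r(W, w) = -4 + 1/(7*(W - 6/1)) = -4 + 1/(7*(W - 6*1)) = -4 + 1/(7*(W - 6)) = -4 + 1/(7*(-6 + W)))
(r(11, 3) + 108)*(-11/q(-11, 6)) = ((169 - 28*11)/(7*(-6 + 11)) + 108)*(-11/(-3)) = ((⅐)*(169 - 308)/5 + 108)*(-11*(-⅓)) = ((⅐)*(⅕)*(-139) + 108)*(11/3) = (-139/35 + 108)*(11/3) = (3641/35)*(11/3) = 40051/105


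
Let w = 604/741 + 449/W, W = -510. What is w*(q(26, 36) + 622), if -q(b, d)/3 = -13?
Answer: -1811801/41990 ≈ -43.148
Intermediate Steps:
q(b, d) = 39 (q(b, d) = -3*(-13) = 39)
w = -2741/41990 (w = 604/741 + 449/(-510) = 604*(1/741) + 449*(-1/510) = 604/741 - 449/510 = -2741/41990 ≈ -0.065277)
w*(q(26, 36) + 622) = -2741*(39 + 622)/41990 = -2741/41990*661 = -1811801/41990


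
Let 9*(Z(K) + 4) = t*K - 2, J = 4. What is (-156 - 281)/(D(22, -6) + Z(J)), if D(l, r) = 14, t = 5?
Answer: -437/12 ≈ -36.417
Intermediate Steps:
Z(K) = -38/9 + 5*K/9 (Z(K) = -4 + (5*K - 2)/9 = -4 + (-2 + 5*K)/9 = -4 + (-2/9 + 5*K/9) = -38/9 + 5*K/9)
(-156 - 281)/(D(22, -6) + Z(J)) = (-156 - 281)/(14 + (-38/9 + (5/9)*4)) = -437/(14 + (-38/9 + 20/9)) = -437/(14 - 2) = -437/12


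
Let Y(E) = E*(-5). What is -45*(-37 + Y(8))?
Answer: 3465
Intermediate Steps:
Y(E) = -5*E
-45*(-37 + Y(8)) = -45*(-37 - 5*8) = -45*(-37 - 40) = -45*(-77) = 3465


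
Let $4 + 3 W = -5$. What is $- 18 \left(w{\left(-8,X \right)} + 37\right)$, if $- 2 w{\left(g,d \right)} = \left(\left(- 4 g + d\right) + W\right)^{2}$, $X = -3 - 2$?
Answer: $4518$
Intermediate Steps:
$X = -5$
$W = -3$ ($W = - \frac{4}{3} + \frac{1}{3} \left(-5\right) = - \frac{4}{3} - \frac{5}{3} = -3$)
$w{\left(g,d \right)} = - \frac{\left(-3 + d - 4 g\right)^{2}}{2}$ ($w{\left(g,d \right)} = - \frac{\left(\left(- 4 g + d\right) - 3\right)^{2}}{2} = - \frac{\left(\left(d - 4 g\right) - 3\right)^{2}}{2} = - \frac{\left(-3 + d - 4 g\right)^{2}}{2}$)
$- 18 \left(w{\left(-8,X \right)} + 37\right) = - 18 \left(- \frac{\left(3 - -5 + 4 \left(-8\right)\right)^{2}}{2} + 37\right) = - 18 \left(- \frac{\left(3 + 5 - 32\right)^{2}}{2} + 37\right) = - 18 \left(- \frac{\left(-24\right)^{2}}{2} + 37\right) = - 18 \left(\left(- \frac{1}{2}\right) 576 + 37\right) = - 18 \left(-288 + 37\right) = \left(-18\right) \left(-251\right) = 4518$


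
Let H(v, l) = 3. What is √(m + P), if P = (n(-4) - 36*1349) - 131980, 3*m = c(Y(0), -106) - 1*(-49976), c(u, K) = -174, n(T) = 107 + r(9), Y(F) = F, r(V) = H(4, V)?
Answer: 10*I*√14745/3 ≈ 404.76*I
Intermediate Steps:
r(V) = 3
n(T) = 110 (n(T) = 107 + 3 = 110)
m = 49802/3 (m = (-174 - 1*(-49976))/3 = (-174 + 49976)/3 = (⅓)*49802 = 49802/3 ≈ 16601.)
P = -180434 (P = (110 - 36*1349) - 131980 = (110 - 48564) - 131980 = -48454 - 131980 = -180434)
√(m + P) = √(49802/3 - 180434) = √(-491500/3) = 10*I*√14745/3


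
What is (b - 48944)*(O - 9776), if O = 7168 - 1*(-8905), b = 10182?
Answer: -244084314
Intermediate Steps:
O = 16073 (O = 7168 + 8905 = 16073)
(b - 48944)*(O - 9776) = (10182 - 48944)*(16073 - 9776) = -38762*6297 = -244084314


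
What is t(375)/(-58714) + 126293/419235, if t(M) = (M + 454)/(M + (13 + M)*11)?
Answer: 1812014409109/6015119835630 ≈ 0.30124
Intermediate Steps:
t(M) = (454 + M)/(143 + 12*M) (t(M) = (454 + M)/(M + (143 + 11*M)) = (454 + M)/(143 + 12*M))
t(375)/(-58714) + 126293/419235 = ((454 + 375)/(143 + 12*375))/(-58714) + 126293/419235 = (829/(143 + 4500))*(-1/58714) + 126293*(1/419235) = (829/4643)*(-1/58714) + 6647/22065 = -829/272609102 + 6647/22065 = 1812014409109/6015119835630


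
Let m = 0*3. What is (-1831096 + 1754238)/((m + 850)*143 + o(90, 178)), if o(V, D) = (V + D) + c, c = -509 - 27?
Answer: -38429/60641 ≈ -0.63371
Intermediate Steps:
c = -536
o(V, D) = -536 + D + V (o(V, D) = (V + D) - 536 = (D + V) - 536 = -536 + D + V)
m = 0
(-1831096 + 1754238)/((m + 850)*143 + o(90, 178)) = (-1831096 + 1754238)/((0 + 850)*143 + (-536 + 178 + 90)) = -76858/(850*143 - 268) = -76858/(121550 - 268) = -76858/121282 = -76858*1/121282 = -38429/60641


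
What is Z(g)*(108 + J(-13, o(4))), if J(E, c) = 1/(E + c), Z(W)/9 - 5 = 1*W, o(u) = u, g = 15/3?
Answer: 9710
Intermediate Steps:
g = 5 (g = 15*(⅓) = 5)
Z(W) = 45 + 9*W (Z(W) = 45 + 9*(1*W) = 45 + 9*W)
Z(g)*(108 + J(-13, o(4))) = (45 + 9*5)*(108 + 1/(-13 + 4)) = (45 + 45)*(108 + 1/(-9)) = 90*(108 - ⅑) = 90*(971/9) = 9710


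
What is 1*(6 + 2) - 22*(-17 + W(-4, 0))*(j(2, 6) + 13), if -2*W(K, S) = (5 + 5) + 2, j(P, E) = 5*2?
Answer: 11646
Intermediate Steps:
j(P, E) = 10
W(K, S) = -6 (W(K, S) = -((5 + 5) + 2)/2 = -(10 + 2)/2 = -½*12 = -6)
1*(6 + 2) - 22*(-17 + W(-4, 0))*(j(2, 6) + 13) = 1*(6 + 2) - 22*(-17 - 6)*(10 + 13) = 1*8 - (-506)*23 = 8 - 22*(-529) = 8 + 11638 = 11646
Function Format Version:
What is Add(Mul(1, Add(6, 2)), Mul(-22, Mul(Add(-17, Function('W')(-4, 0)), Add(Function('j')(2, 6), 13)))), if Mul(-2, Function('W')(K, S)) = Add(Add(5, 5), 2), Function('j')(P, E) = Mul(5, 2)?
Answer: 11646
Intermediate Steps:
Function('j')(P, E) = 10
Function('W')(K, S) = -6 (Function('W')(K, S) = Mul(Rational(-1, 2), Add(Add(5, 5), 2)) = Mul(Rational(-1, 2), Add(10, 2)) = Mul(Rational(-1, 2), 12) = -6)
Add(Mul(1, Add(6, 2)), Mul(-22, Mul(Add(-17, Function('W')(-4, 0)), Add(Function('j')(2, 6), 13)))) = Add(Mul(1, Add(6, 2)), Mul(-22, Mul(Add(-17, -6), Add(10, 13)))) = Add(Mul(1, 8), Mul(-22, Mul(-23, 23))) = Add(8, Mul(-22, -529)) = Add(8, 11638) = 11646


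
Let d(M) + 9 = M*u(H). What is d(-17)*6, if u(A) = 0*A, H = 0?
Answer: -54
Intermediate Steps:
u(A) = 0
d(M) = -9 (d(M) = -9 + M*0 = -9 + 0 = -9)
d(-17)*6 = -9*6 = -54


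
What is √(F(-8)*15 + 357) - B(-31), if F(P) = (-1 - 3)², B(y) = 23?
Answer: -23 + √597 ≈ 1.4336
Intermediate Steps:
F(P) = 16 (F(P) = (-4)² = 16)
√(F(-8)*15 + 357) - B(-31) = √(16*15 + 357) - 1*23 = √(240 + 357) - 23 = √597 - 23 = -23 + √597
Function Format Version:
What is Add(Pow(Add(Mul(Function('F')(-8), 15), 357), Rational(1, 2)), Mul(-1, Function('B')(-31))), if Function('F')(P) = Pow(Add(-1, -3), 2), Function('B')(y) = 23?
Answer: Add(-23, Pow(597, Rational(1, 2))) ≈ 1.4336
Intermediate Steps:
Function('F')(P) = 16 (Function('F')(P) = Pow(-4, 2) = 16)
Add(Pow(Add(Mul(Function('F')(-8), 15), 357), Rational(1, 2)), Mul(-1, Function('B')(-31))) = Add(Pow(Add(Mul(16, 15), 357), Rational(1, 2)), Mul(-1, 23)) = Add(Pow(Add(240, 357), Rational(1, 2)), -23) = Add(Pow(597, Rational(1, 2)), -23) = Add(-23, Pow(597, Rational(1, 2)))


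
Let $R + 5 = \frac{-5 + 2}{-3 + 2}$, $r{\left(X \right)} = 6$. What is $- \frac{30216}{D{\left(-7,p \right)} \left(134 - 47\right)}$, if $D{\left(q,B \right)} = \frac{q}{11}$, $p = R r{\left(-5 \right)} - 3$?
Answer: $\frac{110792}{203} \approx 545.77$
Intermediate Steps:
$R = -2$ ($R = -5 + \frac{-5 + 2}{-3 + 2} = -5 - \frac{3}{-1} = -5 - -3 = -5 + 3 = -2$)
$p = -15$ ($p = \left(-2\right) 6 - 3 = -12 - 3 = -15$)
$D{\left(q,B \right)} = \frac{q}{11}$ ($D{\left(q,B \right)} = q \frac{1}{11} = \frac{q}{11}$)
$- \frac{30216}{D{\left(-7,p \right)} \left(134 - 47\right)} = - \frac{30216}{\frac{1}{11} \left(-7\right) \left(134 - 47\right)} = - \frac{30216}{\left(- \frac{7}{11}\right) 87} = - \frac{30216}{- \frac{609}{11}} = \left(-30216\right) \left(- \frac{11}{609}\right) = \frac{110792}{203}$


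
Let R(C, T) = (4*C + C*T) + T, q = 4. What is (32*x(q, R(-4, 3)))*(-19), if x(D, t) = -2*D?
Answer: 4864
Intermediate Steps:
R(C, T) = T + 4*C + C*T
(32*x(q, R(-4, 3)))*(-19) = (32*(-2*4))*(-19) = (32*(-8))*(-19) = -256*(-19) = 4864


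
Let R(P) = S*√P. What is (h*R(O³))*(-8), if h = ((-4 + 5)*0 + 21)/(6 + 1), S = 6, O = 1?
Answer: -144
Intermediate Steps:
h = 3 (h = (1*0 + 21)/7 = (0 + 21)*(⅐) = 21*(⅐) = 3)
R(P) = 6*√P
(h*R(O³))*(-8) = (3*(6*√(1³)))*(-8) = (3*(6*√1))*(-8) = (3*(6*1))*(-8) = (3*6)*(-8) = 18*(-8) = -144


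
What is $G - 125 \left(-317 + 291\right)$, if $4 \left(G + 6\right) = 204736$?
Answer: $54428$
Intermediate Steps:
$G = 51178$ ($G = -6 + \frac{1}{4} \cdot 204736 = -6 + 51184 = 51178$)
$G - 125 \left(-317 + 291\right) = 51178 - 125 \left(-317 + 291\right) = 51178 - -3250 = 51178 + 3250 = 54428$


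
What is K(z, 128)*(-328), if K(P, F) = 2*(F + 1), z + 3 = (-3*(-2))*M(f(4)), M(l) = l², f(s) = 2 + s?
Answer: -84624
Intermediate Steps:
z = 213 (z = -3 + (-3*(-2))*(2 + 4)² = -3 + 6*6² = -3 + 6*36 = -3 + 216 = 213)
K(P, F) = 2 + 2*F (K(P, F) = 2*(1 + F) = 2 + 2*F)
K(z, 128)*(-328) = (2 + 2*128)*(-328) = (2 + 256)*(-328) = 258*(-328) = -84624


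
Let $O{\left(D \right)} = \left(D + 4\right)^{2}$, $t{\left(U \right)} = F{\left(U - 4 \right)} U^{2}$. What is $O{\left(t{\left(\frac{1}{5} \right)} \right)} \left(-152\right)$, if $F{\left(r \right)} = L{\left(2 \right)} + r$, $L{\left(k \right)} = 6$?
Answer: $- \frac{39690392}{15625} \approx -2540.2$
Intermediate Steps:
$F{\left(r \right)} = 6 + r$
$t{\left(U \right)} = U^{2} \left(2 + U\right)$ ($t{\left(U \right)} = \left(6 + \left(U - 4\right)\right) U^{2} = \left(6 + \left(-4 + U\right)\right) U^{2} = \left(2 + U\right) U^{2} = U^{2} \left(2 + U\right)$)
$O{\left(D \right)} = \left(4 + D\right)^{2}$
$O{\left(t{\left(\frac{1}{5} \right)} \right)} \left(-152\right) = \left(4 + \left(\frac{1}{5}\right)^{2} \left(2 + \frac{1}{5}\right)\right)^{2} \left(-152\right) = \left(4 + \frac{2 + \frac{1}{5}}{25}\right)^{2} \left(-152\right) = \left(4 + \frac{1}{25} \cdot \frac{11}{5}\right)^{2} \left(-152\right) = \left(4 + \frac{11}{125}\right)^{2} \left(-152\right) = \left(\frac{511}{125}\right)^{2} \left(-152\right) = \frac{261121}{15625} \left(-152\right) = - \frac{39690392}{15625}$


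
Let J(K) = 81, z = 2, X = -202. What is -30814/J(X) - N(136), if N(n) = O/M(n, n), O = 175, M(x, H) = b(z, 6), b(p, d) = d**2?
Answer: -124831/324 ≈ -385.28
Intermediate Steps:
M(x, H) = 36 (M(x, H) = 6**2 = 36)
N(n) = 175/36
-30814/J(X) - N(136) = -30814/81 - 1*175/36 = -30814*1/81 - 175/36 = -30814/81 - 175/36 = -124831/324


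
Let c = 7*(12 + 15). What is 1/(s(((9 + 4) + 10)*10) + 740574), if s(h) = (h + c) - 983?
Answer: 1/740010 ≈ 1.3513e-6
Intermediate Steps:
c = 189 (c = 7*27 = 189)
s(h) = -794 + h (s(h) = (h + 189) - 983 = (189 + h) - 983 = -794 + h)
1/(s(((9 + 4) + 10)*10) + 740574) = 1/((-794 + ((9 + 4) + 10)*10) + 740574) = 1/((-794 + (13 + 10)*10) + 740574) = 1/((-794 + 23*10) + 740574) = 1/((-794 + 230) + 740574) = 1/(-564 + 740574) = 1/740010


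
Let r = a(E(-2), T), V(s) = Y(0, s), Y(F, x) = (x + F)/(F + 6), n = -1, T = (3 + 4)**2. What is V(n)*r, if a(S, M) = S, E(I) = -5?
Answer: 5/6 ≈ 0.83333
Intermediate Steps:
T = 49 (T = 7**2 = 49)
Y(F, x) = (F + x)/(6 + F)
V(s) = s/6 (V(s) = (0 + s)/(6 + 0) = s/6)
r = -5
V(n)*r = ((1/6)*(-1))*(-5) = -1/6*(-5) = 5/6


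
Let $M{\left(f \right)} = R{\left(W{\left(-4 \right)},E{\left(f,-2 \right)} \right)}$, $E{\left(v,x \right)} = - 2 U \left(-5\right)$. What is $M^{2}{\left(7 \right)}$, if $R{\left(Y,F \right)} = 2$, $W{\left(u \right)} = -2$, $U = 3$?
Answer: $4$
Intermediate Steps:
$E{\left(v,x \right)} = 30$ ($E{\left(v,x \right)} = \left(-2\right) 3 \left(-5\right) = \left(-6\right) \left(-5\right) = 30$)
$M{\left(f \right)} = 2$
$M^{2}{\left(7 \right)} = 2^{2} = 4$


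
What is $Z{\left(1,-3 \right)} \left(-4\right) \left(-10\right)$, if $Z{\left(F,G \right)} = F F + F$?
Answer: $80$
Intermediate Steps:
$Z{\left(F,G \right)} = F + F^{2}$ ($Z{\left(F,G \right)} = F^{2} + F = F + F^{2}$)
$Z{\left(1,-3 \right)} \left(-4\right) \left(-10\right) = 1 \left(1 + 1\right) \left(-4\right) \left(-10\right) = 1 \cdot 2 \left(-4\right) \left(-10\right) = 2 \left(-4\right) \left(-10\right) = \left(-8\right) \left(-10\right) = 80$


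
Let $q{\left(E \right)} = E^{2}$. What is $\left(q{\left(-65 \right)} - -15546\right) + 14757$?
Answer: $34528$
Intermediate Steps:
$\left(q{\left(-65 \right)} - -15546\right) + 14757 = \left(\left(-65\right)^{2} - -15546\right) + 14757 = \left(4225 + 15546\right) + 14757 = 19771 + 14757 = 34528$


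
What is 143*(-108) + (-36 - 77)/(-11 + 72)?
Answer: -942197/61 ≈ -15446.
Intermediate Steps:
143*(-108) + (-36 - 77)/(-11 + 72) = -15444 - 113/61 = -942197/61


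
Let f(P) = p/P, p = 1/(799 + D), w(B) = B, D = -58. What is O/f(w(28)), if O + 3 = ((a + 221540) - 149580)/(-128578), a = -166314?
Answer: -3022776120/64289 ≈ -47019.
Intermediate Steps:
p = 1/741 (p = 1/(799 - 58) = 1/741 ≈ 0.0013495)
f(P) = 1/(741*P)
O = -145690/64289 (O = -3 + ((-166314 + 221540) - 149580)/(-128578) = -3 + (55226 - 149580)*(-1/128578) = -3 - 94354*(-1/128578) = -3 + 47177/64289 = -145690/64289 ≈ -2.2662)
O/f(w(28)) = -145690/(64289*((1/741)/28)) = -145690/(64289*((1/741)*(1/28))) = -145690/(64289*1/20748) = -145690/64289*20748 = -3022776120/64289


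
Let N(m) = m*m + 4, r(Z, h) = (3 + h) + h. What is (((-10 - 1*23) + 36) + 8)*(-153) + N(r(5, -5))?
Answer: -1630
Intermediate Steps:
r(Z, h) = 3 + 2*h
N(m) = 4 + m² (N(m) = m² + 4 = 4 + m²)
(((-10 - 1*23) + 36) + 8)*(-153) + N(r(5, -5)) = (((-10 - 1*23) + 36) + 8)*(-153) + (4 + (3 + 2*(-5))²) = (((-10 - 23) + 36) + 8)*(-153) + (4 + (3 - 10)²) = ((-33 + 36) + 8)*(-153) + (4 + (-7)²) = (3 + 8)*(-153) + (4 + 49) = 11*(-153) + 53 = -1683 + 53 = -1630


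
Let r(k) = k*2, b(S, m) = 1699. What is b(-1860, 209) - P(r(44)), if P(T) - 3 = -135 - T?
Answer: 1919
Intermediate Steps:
r(k) = 2*k
P(T) = -132 - T (P(T) = 3 + (-135 - T) = -132 - T)
b(-1860, 209) - P(r(44)) = 1699 - (-132 - 2*44) = 1699 - (-132 - 1*88) = 1699 - (-132 - 88) = 1699 - 1*(-220) = 1699 + 220 = 1919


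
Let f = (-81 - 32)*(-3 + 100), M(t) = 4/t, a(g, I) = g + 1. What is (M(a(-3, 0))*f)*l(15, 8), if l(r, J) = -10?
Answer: -219220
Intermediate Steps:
a(g, I) = 1 + g
f = -10961 (f = -113*97 = -10961)
(M(a(-3, 0))*f)*l(15, 8) = ((4/(1 - 3))*(-10961))*(-10) = ((4/(-2))*(-10961))*(-10) = ((4*(-1/2))*(-10961))*(-10) = -2*(-10961)*(-10) = 21922*(-10) = -219220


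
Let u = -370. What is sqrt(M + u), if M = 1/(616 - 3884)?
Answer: I*sqrt(987884537)/1634 ≈ 19.235*I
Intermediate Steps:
M = -1/3268 (M = 1/(-3268) = -1/3268 ≈ -0.00030600)
sqrt(M + u) = sqrt(-1/3268 - 370) = sqrt(-1209161/3268) = I*sqrt(987884537)/1634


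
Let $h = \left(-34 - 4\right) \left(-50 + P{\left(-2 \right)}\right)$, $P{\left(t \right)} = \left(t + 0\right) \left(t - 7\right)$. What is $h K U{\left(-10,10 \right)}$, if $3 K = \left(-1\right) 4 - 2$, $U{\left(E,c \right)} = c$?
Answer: $-24320$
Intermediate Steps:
$P{\left(t \right)} = t \left(-7 + t\right)$
$h = 1216$ ($h = \left(-34 - 4\right) \left(-50 - 2 \left(-7 - 2\right)\right) = - 38 \left(-50 - -18\right) = - 38 \left(-50 + 18\right) = \left(-38\right) \left(-32\right) = 1216$)
$K = -2$ ($K = \frac{\left(-1\right) 4 - 2}{3} = \frac{-4 - 2}{3} = \frac{1}{3} \left(-6\right) = -2$)
$h K U{\left(-10,10 \right)} = 1216 \left(-2\right) 10 = \left(-2432\right) 10 = -24320$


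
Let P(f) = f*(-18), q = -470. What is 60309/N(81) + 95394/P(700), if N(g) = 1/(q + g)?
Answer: -49266437999/2100 ≈ -2.3460e+7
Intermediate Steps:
P(f) = -18*f
N(g) = 1/(-470 + g)
60309/N(81) + 95394/P(700) = 60309/(1/(-470 + 81)) + 95394/((-18*700)) = 60309/(1/(-389)) + 95394/(-12600) = 60309/(-1/389) + 95394*(-1/12600) = 60309*(-389) - 15899/2100 = -23460201 - 15899/2100 = -49266437999/2100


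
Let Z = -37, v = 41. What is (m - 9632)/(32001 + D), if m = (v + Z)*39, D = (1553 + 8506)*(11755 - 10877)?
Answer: -9476/8863803 ≈ -0.0010691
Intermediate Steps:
D = 8831802 (D = 10059*878 = 8831802)
m = 156 (m = (41 - 37)*39 = 4*39 = 156)
(m - 9632)/(32001 + D) = (156 - 9632)/(32001 + 8831802) = -9476/8863803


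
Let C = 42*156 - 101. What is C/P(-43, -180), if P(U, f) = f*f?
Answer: 6451/32400 ≈ 0.19911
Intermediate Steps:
C = 6451 (C = 6552 - 101 = 6451)
P(U, f) = f²
C/P(-43, -180) = 6451/((-180)²) = 6451/32400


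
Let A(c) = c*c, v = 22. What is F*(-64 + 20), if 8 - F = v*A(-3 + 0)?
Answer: 8360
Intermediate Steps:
A(c) = c²
F = -190 (F = 8 - 22*(-3 + 0)² = 8 - 22*(-3)² = 8 - 22*9 = 8 - 1*198 = 8 - 198 = -190)
F*(-64 + 20) = -190*(-64 + 20) = -190*(-44) = 8360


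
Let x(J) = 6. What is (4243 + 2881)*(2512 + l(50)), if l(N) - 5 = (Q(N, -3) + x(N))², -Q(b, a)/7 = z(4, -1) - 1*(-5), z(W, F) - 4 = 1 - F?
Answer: 53843192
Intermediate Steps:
z(W, F) = 5 - F (z(W, F) = 4 + (1 - F) = 5 - F)
Q(b, a) = -77 (Q(b, a) = -7*((5 - 1*(-1)) - 1*(-5)) = -7*((5 + 1) + 5) = -7*(6 + 5) = -7*11 = -77)
l(N) = 5046 (l(N) = 5 + (-77 + 6)² = 5 + (-71)² = 5 + 5041 = 5046)
(4243 + 2881)*(2512 + l(50)) = (4243 + 2881)*(2512 + 5046) = 7124*7558 = 53843192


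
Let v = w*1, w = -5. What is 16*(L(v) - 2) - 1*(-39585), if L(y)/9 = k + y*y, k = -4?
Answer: 42577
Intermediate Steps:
v = -5 (v = -5*1 = -5)
L(y) = -36 + 9*y² (L(y) = 9*(-4 + y*y) = 9*(-4 + y²) = -36 + 9*y²)
16*(L(v) - 2) - 1*(-39585) = 16*((-36 + 9*(-5)²) - 2) - 1*(-39585) = 16*((-36 + 9*25) - 2) + 39585 = 16*((-36 + 225) - 2) + 39585 = 16*(189 - 2) + 39585 = 16*187 + 39585 = 2992 + 39585 = 42577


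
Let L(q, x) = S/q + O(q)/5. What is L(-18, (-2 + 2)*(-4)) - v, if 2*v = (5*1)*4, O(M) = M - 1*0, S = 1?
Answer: -1229/90 ≈ -13.656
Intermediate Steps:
O(M) = M (O(M) = M + 0 = M)
L(q, x) = 1/q + q/5
v = 10 (v = ((5*1)*4)/2 = (5*4)/2 = (½)*20 = 10)
L(-18, (-2 + 2)*(-4)) - v = (1/(-18) + (⅕)*(-18)) - 1*10 = (-1/18 - 18/5) - 10 = -329/90 - 10 = -1229/90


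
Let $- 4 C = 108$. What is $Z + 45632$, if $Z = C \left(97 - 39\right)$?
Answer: $44066$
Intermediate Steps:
$C = -27$ ($C = \left(- \frac{1}{4}\right) 108 = -27$)
$Z = -1566$ ($Z = - 27 \left(97 - 39\right) = \left(-27\right) 58 = -1566$)
$Z + 45632 = -1566 + 45632 = 44066$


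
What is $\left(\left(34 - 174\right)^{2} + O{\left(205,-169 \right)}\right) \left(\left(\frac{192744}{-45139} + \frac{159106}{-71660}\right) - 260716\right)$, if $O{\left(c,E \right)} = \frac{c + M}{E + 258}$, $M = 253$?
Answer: $- \frac{367880976605359280703}{71971201465} \approx -5.1115 \cdot 10^{9}$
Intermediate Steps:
$O{\left(c,E \right)} = \frac{253 + c}{258 + E}$ ($O{\left(c,E \right)} = \frac{c + 253}{E + 258} = \frac{253 + c}{258 + E}$)
$\left(\left(34 - 174\right)^{2} + O{\left(205,-169 \right)}\right) \left(\left(\frac{192744}{-45139} + \frac{159106}{-71660}\right) - 260716\right) = \left(\left(34 - 174\right)^{2} + \frac{253 + 205}{258 - 169}\right) \left(\left(\frac{192744}{-45139} + \frac{159106}{-71660}\right) - 260716\right) = \left(\left(-140\right)^{2} + \frac{1}{89} \cdot 458\right) \left(\left(192744 \left(- \frac{1}{45139}\right) + 159106 \left(- \frac{1}{71660}\right)\right) - 260716\right) = \left(19600 + \frac{1}{89} \cdot 458\right) \left(\left(- \frac{192744}{45139} - \frac{79553}{35830}\right) - 260716\right) = \left(19600 + \frac{458}{89}\right) \left(- \frac{10496960387}{1617330370} - 260716\right) = \frac{1744858}{89} \left(- \frac{421674401705307}{1617330370}\right) = - \frac{367880976605359280703}{71971201465}$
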